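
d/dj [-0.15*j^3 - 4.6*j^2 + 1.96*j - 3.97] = -0.45*j^2 - 9.2*j + 1.96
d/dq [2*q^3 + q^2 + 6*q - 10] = 6*q^2 + 2*q + 6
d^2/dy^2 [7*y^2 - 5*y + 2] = 14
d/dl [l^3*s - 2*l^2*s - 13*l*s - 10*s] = s*(3*l^2 - 4*l - 13)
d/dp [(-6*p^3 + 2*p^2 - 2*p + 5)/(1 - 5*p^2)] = 2*(15*p^4 - 14*p^2 + 27*p - 1)/(25*p^4 - 10*p^2 + 1)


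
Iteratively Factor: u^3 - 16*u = (u)*(u^2 - 16) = u*(u - 4)*(u + 4)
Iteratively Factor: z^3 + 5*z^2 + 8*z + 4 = (z + 2)*(z^2 + 3*z + 2) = (z + 1)*(z + 2)*(z + 2)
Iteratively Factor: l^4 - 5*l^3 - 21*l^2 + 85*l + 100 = (l + 1)*(l^3 - 6*l^2 - 15*l + 100) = (l + 1)*(l + 4)*(l^2 - 10*l + 25) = (l - 5)*(l + 1)*(l + 4)*(l - 5)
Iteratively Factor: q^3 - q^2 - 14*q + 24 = (q - 2)*(q^2 + q - 12) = (q - 2)*(q + 4)*(q - 3)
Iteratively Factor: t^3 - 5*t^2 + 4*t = (t - 4)*(t^2 - t) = (t - 4)*(t - 1)*(t)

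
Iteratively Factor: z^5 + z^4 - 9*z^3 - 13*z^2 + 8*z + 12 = (z + 1)*(z^4 - 9*z^2 - 4*z + 12) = (z + 1)*(z + 2)*(z^3 - 2*z^2 - 5*z + 6) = (z - 1)*(z + 1)*(z + 2)*(z^2 - z - 6) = (z - 3)*(z - 1)*(z + 1)*(z + 2)*(z + 2)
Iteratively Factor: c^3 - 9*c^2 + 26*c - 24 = (c - 2)*(c^2 - 7*c + 12) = (c - 3)*(c - 2)*(c - 4)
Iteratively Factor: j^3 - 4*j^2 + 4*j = (j - 2)*(j^2 - 2*j) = j*(j - 2)*(j - 2)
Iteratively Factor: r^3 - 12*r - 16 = (r + 2)*(r^2 - 2*r - 8) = (r + 2)^2*(r - 4)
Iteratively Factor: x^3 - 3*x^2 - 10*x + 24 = (x - 2)*(x^2 - x - 12) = (x - 4)*(x - 2)*(x + 3)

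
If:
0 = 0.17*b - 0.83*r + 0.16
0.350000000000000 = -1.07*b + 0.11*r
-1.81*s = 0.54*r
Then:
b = -0.31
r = 0.13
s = -0.04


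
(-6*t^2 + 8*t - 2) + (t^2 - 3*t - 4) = -5*t^2 + 5*t - 6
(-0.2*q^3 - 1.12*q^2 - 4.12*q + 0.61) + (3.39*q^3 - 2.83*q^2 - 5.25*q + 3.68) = 3.19*q^3 - 3.95*q^2 - 9.37*q + 4.29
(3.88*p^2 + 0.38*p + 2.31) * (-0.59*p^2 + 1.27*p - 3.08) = -2.2892*p^4 + 4.7034*p^3 - 12.8307*p^2 + 1.7633*p - 7.1148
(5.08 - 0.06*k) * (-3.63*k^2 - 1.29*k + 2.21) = 0.2178*k^3 - 18.363*k^2 - 6.6858*k + 11.2268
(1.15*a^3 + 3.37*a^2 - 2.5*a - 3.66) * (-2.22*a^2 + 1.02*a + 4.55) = -2.553*a^5 - 6.3084*a^4 + 14.2199*a^3 + 20.9087*a^2 - 15.1082*a - 16.653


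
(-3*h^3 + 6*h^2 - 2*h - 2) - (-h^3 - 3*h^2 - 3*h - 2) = -2*h^3 + 9*h^2 + h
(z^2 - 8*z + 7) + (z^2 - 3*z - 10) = 2*z^2 - 11*z - 3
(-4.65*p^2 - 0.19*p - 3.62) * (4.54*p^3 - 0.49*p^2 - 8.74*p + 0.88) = -21.111*p^5 + 1.4159*p^4 + 24.2993*p^3 - 0.6576*p^2 + 31.4716*p - 3.1856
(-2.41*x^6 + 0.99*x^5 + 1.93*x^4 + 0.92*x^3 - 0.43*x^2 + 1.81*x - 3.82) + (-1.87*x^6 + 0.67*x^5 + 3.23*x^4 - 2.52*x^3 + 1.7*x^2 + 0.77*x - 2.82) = -4.28*x^6 + 1.66*x^5 + 5.16*x^4 - 1.6*x^3 + 1.27*x^2 + 2.58*x - 6.64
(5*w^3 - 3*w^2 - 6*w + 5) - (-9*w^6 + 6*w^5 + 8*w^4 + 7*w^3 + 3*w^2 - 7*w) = 9*w^6 - 6*w^5 - 8*w^4 - 2*w^3 - 6*w^2 + w + 5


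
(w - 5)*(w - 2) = w^2 - 7*w + 10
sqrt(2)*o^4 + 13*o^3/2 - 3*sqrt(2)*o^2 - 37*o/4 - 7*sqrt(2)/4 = (o - sqrt(2))*(o + sqrt(2)/2)*(o + 7*sqrt(2)/2)*(sqrt(2)*o + 1/2)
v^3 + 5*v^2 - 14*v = v*(v - 2)*(v + 7)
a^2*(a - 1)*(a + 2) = a^4 + a^3 - 2*a^2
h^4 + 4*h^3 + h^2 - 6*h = h*(h - 1)*(h + 2)*(h + 3)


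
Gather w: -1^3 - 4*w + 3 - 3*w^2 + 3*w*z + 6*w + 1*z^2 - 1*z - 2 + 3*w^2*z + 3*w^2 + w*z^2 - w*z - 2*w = 3*w^2*z + w*(z^2 + 2*z) + z^2 - z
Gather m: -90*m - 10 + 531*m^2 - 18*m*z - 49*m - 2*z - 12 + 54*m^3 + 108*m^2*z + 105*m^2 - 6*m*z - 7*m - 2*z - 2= 54*m^3 + m^2*(108*z + 636) + m*(-24*z - 146) - 4*z - 24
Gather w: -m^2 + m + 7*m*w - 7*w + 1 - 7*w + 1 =-m^2 + m + w*(7*m - 14) + 2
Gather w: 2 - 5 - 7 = -10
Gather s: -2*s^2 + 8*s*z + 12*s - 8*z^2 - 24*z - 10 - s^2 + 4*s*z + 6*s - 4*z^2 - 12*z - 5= -3*s^2 + s*(12*z + 18) - 12*z^2 - 36*z - 15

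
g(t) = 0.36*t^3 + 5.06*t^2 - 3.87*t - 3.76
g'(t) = 1.08*t^2 + 10.12*t - 3.87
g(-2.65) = 35.33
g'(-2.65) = -23.10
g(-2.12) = 23.76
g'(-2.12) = -20.47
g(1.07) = -1.67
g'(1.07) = 8.19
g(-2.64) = 35.10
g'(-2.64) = -23.06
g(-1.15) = 6.83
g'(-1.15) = -14.08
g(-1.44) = 11.23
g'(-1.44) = -16.20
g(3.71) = 69.91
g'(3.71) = 48.54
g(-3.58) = 58.43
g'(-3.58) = -26.26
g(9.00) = 633.71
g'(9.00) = 174.69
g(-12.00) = 149.24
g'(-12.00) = 30.21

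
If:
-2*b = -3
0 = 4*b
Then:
No Solution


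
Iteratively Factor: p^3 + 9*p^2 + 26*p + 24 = (p + 2)*(p^2 + 7*p + 12) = (p + 2)*(p + 3)*(p + 4)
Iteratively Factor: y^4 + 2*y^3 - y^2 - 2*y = (y + 2)*(y^3 - y) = (y + 1)*(y + 2)*(y^2 - y) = y*(y + 1)*(y + 2)*(y - 1)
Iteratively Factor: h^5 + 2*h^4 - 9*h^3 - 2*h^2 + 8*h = (h + 4)*(h^4 - 2*h^3 - h^2 + 2*h) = (h - 2)*(h + 4)*(h^3 - h) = (h - 2)*(h - 1)*(h + 4)*(h^2 + h) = (h - 2)*(h - 1)*(h + 1)*(h + 4)*(h)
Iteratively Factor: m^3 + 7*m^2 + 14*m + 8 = (m + 4)*(m^2 + 3*m + 2) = (m + 2)*(m + 4)*(m + 1)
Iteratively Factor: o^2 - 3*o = (o - 3)*(o)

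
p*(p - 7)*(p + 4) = p^3 - 3*p^2 - 28*p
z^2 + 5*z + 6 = (z + 2)*(z + 3)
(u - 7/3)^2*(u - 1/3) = u^3 - 5*u^2 + 7*u - 49/27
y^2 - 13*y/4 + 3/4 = (y - 3)*(y - 1/4)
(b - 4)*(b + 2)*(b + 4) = b^3 + 2*b^2 - 16*b - 32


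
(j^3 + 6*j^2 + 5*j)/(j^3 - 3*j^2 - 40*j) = (j + 1)/(j - 8)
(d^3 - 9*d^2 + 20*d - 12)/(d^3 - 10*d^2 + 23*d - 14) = (d - 6)/(d - 7)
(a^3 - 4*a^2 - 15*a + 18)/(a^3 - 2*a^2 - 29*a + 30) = (a + 3)/(a + 5)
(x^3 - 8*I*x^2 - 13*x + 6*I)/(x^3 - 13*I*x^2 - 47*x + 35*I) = (x^2 - 7*I*x - 6)/(x^2 - 12*I*x - 35)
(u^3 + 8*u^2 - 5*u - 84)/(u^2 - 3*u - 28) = (u^2 + 4*u - 21)/(u - 7)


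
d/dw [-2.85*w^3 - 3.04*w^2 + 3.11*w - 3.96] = -8.55*w^2 - 6.08*w + 3.11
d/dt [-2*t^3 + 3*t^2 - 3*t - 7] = -6*t^2 + 6*t - 3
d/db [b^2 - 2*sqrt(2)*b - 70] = 2*b - 2*sqrt(2)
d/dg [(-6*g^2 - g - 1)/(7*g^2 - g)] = (13*g^2 + 14*g - 1)/(g^2*(49*g^2 - 14*g + 1))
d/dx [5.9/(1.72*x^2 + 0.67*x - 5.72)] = (-20.296*x - 3.953)/(1.72*x^2 + 0.67*x - 5.72)^2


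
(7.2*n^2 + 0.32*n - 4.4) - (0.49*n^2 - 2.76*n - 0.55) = 6.71*n^2 + 3.08*n - 3.85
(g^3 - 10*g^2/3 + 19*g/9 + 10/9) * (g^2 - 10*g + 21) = g^5 - 40*g^4/3 + 508*g^3/9 - 90*g^2 + 299*g/9 + 70/3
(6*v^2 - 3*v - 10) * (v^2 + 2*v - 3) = 6*v^4 + 9*v^3 - 34*v^2 - 11*v + 30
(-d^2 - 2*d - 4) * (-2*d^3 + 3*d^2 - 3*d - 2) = 2*d^5 + d^4 + 5*d^3 - 4*d^2 + 16*d + 8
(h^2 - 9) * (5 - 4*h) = -4*h^3 + 5*h^2 + 36*h - 45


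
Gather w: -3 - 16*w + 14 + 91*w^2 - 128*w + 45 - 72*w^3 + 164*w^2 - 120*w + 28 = -72*w^3 + 255*w^2 - 264*w + 84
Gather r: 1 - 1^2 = 0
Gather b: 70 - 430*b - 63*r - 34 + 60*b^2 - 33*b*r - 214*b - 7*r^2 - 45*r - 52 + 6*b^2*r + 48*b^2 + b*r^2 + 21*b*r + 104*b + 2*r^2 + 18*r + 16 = b^2*(6*r + 108) + b*(r^2 - 12*r - 540) - 5*r^2 - 90*r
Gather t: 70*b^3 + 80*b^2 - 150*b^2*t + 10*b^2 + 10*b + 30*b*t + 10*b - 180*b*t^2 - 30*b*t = 70*b^3 - 150*b^2*t + 90*b^2 - 180*b*t^2 + 20*b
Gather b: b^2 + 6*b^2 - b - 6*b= 7*b^2 - 7*b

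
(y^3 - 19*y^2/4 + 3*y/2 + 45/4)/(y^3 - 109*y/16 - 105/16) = 4*(y - 3)/(4*y + 7)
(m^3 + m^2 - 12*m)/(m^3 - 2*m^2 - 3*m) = (m + 4)/(m + 1)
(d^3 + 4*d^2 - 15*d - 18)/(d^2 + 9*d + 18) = (d^2 - 2*d - 3)/(d + 3)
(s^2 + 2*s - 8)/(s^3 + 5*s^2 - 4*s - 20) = (s + 4)/(s^2 + 7*s + 10)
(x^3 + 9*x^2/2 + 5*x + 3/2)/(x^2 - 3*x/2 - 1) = (x^2 + 4*x + 3)/(x - 2)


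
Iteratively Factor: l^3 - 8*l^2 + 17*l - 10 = (l - 5)*(l^2 - 3*l + 2) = (l - 5)*(l - 2)*(l - 1)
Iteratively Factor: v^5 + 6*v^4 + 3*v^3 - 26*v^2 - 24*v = (v + 3)*(v^4 + 3*v^3 - 6*v^2 - 8*v) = v*(v + 3)*(v^3 + 3*v^2 - 6*v - 8) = v*(v + 3)*(v + 4)*(v^2 - v - 2) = v*(v + 1)*(v + 3)*(v + 4)*(v - 2)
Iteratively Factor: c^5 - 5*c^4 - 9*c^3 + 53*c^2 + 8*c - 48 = (c - 4)*(c^4 - c^3 - 13*c^2 + c + 12) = (c - 4)^2*(c^3 + 3*c^2 - c - 3) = (c - 4)^2*(c + 3)*(c^2 - 1) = (c - 4)^2*(c + 1)*(c + 3)*(c - 1)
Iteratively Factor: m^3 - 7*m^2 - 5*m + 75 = (m + 3)*(m^2 - 10*m + 25) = (m - 5)*(m + 3)*(m - 5)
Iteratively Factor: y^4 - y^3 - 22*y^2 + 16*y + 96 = (y + 4)*(y^3 - 5*y^2 - 2*y + 24) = (y + 2)*(y + 4)*(y^2 - 7*y + 12) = (y - 4)*(y + 2)*(y + 4)*(y - 3)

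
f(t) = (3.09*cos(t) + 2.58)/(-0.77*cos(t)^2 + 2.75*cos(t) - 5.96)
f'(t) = (-1.54*sin(t)*cos(t) + 2.75*sin(t))*(3.09*cos(t) + 2.58)/(-0.77*cos(t)^2 + 2.75*cos(t) - 5.96)^2 - 3.09*sin(t)/(-0.77*cos(t)^2 + 2.75*cos(t) - 5.96)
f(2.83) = 0.04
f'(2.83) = 0.10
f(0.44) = -1.31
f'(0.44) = 0.51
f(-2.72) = 0.03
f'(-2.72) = -0.13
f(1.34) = -0.61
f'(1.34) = 0.83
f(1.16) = -0.77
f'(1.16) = 0.87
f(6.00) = -1.38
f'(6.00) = -0.34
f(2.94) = 0.05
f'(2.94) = 0.06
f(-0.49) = -1.28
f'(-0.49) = -0.56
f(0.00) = -1.42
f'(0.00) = 0.00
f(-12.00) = -1.24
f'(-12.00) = 0.63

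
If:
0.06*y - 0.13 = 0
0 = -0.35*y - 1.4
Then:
No Solution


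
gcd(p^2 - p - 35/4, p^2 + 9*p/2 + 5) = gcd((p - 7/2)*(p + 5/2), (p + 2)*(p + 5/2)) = p + 5/2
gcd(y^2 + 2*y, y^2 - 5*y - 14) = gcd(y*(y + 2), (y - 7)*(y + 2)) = y + 2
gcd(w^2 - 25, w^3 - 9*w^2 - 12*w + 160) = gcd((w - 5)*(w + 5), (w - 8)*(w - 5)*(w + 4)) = w - 5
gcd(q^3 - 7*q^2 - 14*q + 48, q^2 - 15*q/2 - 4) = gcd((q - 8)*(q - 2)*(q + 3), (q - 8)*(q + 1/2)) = q - 8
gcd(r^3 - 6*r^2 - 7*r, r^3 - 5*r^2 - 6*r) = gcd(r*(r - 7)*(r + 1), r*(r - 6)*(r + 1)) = r^2 + r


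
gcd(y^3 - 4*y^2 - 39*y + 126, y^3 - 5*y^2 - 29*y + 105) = y^2 - 10*y + 21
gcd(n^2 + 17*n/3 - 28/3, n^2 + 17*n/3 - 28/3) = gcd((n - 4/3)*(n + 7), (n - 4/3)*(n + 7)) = n^2 + 17*n/3 - 28/3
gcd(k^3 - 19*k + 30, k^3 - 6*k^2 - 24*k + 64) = k - 2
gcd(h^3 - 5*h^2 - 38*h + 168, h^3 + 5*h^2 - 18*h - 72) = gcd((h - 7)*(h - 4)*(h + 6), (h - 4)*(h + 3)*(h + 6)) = h^2 + 2*h - 24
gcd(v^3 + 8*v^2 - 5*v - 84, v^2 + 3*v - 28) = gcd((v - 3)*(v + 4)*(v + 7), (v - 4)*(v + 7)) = v + 7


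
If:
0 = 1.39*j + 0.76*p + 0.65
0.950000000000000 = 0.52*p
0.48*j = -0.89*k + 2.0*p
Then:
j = -1.47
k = 4.90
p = 1.83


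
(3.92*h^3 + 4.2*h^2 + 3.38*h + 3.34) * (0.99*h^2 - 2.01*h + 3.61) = 3.8808*h^5 - 3.7212*h^4 + 9.0554*h^3 + 11.6748*h^2 + 5.4884*h + 12.0574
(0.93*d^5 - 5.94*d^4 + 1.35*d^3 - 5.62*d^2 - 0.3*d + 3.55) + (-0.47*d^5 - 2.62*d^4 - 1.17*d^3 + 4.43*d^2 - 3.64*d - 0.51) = 0.46*d^5 - 8.56*d^4 + 0.18*d^3 - 1.19*d^2 - 3.94*d + 3.04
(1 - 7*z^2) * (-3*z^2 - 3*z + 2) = 21*z^4 + 21*z^3 - 17*z^2 - 3*z + 2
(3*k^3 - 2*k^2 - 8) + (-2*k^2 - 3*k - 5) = 3*k^3 - 4*k^2 - 3*k - 13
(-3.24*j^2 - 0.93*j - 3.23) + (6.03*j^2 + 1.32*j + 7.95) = 2.79*j^2 + 0.39*j + 4.72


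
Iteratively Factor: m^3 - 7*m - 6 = (m + 2)*(m^2 - 2*m - 3) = (m + 1)*(m + 2)*(m - 3)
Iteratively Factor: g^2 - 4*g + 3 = (g - 3)*(g - 1)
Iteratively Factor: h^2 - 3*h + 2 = (h - 2)*(h - 1)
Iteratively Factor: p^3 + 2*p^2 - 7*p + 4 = (p - 1)*(p^2 + 3*p - 4) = (p - 1)*(p + 4)*(p - 1)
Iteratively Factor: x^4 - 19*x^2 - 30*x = (x - 5)*(x^3 + 5*x^2 + 6*x) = (x - 5)*(x + 2)*(x^2 + 3*x) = (x - 5)*(x + 2)*(x + 3)*(x)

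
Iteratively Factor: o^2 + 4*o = (o + 4)*(o)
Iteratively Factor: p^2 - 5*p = (p)*(p - 5)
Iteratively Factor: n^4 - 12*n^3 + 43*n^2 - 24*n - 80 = (n - 4)*(n^3 - 8*n^2 + 11*n + 20) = (n - 4)^2*(n^2 - 4*n - 5) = (n - 5)*(n - 4)^2*(n + 1)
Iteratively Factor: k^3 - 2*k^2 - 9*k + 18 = (k + 3)*(k^2 - 5*k + 6) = (k - 2)*(k + 3)*(k - 3)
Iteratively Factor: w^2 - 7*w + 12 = (w - 3)*(w - 4)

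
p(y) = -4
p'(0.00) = 0.00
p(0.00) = -4.00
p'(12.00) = 0.00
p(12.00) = -4.00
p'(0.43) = 0.00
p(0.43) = -4.00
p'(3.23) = 0.00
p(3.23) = -4.00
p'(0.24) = 0.00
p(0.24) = -4.00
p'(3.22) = 0.00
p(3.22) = -4.00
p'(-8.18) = 0.00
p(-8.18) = -4.00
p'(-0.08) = 0.00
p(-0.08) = -4.00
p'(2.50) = 0.00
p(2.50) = -4.00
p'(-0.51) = 0.00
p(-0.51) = -4.00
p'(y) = 0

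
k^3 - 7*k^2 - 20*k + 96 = (k - 8)*(k - 3)*(k + 4)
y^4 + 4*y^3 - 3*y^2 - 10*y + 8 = (y - 1)^2*(y + 2)*(y + 4)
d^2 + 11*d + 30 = (d + 5)*(d + 6)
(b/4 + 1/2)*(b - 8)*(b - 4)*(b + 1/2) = b^4/4 - 19*b^3/8 + 3*b^2/4 + 17*b + 8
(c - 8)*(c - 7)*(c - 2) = c^3 - 17*c^2 + 86*c - 112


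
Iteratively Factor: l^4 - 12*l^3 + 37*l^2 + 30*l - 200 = (l - 5)*(l^3 - 7*l^2 + 2*l + 40) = (l - 5)*(l - 4)*(l^2 - 3*l - 10) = (l - 5)^2*(l - 4)*(l + 2)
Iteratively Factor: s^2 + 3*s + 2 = (s + 1)*(s + 2)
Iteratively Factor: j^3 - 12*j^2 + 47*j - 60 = (j - 3)*(j^2 - 9*j + 20) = (j - 4)*(j - 3)*(j - 5)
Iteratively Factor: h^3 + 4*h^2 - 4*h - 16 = (h + 4)*(h^2 - 4) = (h + 2)*(h + 4)*(h - 2)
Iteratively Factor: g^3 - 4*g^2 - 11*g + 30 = (g + 3)*(g^2 - 7*g + 10) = (g - 5)*(g + 3)*(g - 2)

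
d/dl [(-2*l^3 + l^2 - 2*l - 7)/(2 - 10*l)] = (20*l^3 - 11*l^2 + 2*l - 37)/(2*(25*l^2 - 10*l + 1))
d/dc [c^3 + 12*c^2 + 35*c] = 3*c^2 + 24*c + 35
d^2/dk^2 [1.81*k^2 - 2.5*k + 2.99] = 3.62000000000000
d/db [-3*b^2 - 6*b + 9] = -6*b - 6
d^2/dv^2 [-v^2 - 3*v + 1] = -2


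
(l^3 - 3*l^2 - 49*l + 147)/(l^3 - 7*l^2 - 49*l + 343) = (l - 3)/(l - 7)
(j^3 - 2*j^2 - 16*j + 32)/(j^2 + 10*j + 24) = (j^2 - 6*j + 8)/(j + 6)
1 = 1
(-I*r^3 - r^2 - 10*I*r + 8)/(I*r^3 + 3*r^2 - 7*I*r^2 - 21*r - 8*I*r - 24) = (-r^3 + I*r^2 - 10*r - 8*I)/(r^3 - r^2*(7 + 3*I) + r*(-8 + 21*I) + 24*I)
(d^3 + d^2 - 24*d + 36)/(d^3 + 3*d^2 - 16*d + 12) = (d - 3)/(d - 1)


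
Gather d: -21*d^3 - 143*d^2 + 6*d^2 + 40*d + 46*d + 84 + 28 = -21*d^3 - 137*d^2 + 86*d + 112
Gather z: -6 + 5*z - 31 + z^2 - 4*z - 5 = z^2 + z - 42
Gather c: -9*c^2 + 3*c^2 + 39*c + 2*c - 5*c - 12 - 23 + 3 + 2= -6*c^2 + 36*c - 30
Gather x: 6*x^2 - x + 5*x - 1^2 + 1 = 6*x^2 + 4*x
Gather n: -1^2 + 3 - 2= 0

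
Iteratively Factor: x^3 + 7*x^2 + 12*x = (x + 4)*(x^2 + 3*x) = x*(x + 4)*(x + 3)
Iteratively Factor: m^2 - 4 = (m - 2)*(m + 2)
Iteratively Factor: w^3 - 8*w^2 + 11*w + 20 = (w + 1)*(w^2 - 9*w + 20) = (w - 4)*(w + 1)*(w - 5)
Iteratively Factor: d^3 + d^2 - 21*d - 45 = (d + 3)*(d^2 - 2*d - 15) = (d + 3)^2*(d - 5)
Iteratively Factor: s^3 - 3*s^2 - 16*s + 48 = (s - 3)*(s^2 - 16) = (s - 4)*(s - 3)*(s + 4)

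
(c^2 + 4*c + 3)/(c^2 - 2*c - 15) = (c + 1)/(c - 5)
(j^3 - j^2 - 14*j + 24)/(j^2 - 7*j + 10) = (j^2 + j - 12)/(j - 5)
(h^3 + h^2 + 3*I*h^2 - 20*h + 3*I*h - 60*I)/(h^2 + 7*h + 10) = (h^2 + h*(-4 + 3*I) - 12*I)/(h + 2)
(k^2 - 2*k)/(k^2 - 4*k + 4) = k/(k - 2)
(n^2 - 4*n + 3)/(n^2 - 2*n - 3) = (n - 1)/(n + 1)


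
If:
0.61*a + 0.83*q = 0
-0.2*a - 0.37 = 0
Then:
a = -1.85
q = 1.36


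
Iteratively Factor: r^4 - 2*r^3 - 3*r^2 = (r + 1)*(r^3 - 3*r^2) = r*(r + 1)*(r^2 - 3*r) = r^2*(r + 1)*(r - 3)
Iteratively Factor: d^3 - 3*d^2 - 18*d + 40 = (d - 5)*(d^2 + 2*d - 8) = (d - 5)*(d + 4)*(d - 2)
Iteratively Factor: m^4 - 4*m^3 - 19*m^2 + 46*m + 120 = (m + 3)*(m^3 - 7*m^2 + 2*m + 40) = (m - 4)*(m + 3)*(m^2 - 3*m - 10) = (m - 4)*(m + 2)*(m + 3)*(m - 5)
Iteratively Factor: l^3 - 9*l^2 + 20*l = (l - 5)*(l^2 - 4*l) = (l - 5)*(l - 4)*(l)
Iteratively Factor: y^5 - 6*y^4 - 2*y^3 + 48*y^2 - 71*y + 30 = (y - 5)*(y^4 - y^3 - 7*y^2 + 13*y - 6) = (y - 5)*(y + 3)*(y^3 - 4*y^2 + 5*y - 2) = (y - 5)*(y - 2)*(y + 3)*(y^2 - 2*y + 1) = (y - 5)*(y - 2)*(y - 1)*(y + 3)*(y - 1)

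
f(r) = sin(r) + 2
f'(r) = cos(r)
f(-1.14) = 1.09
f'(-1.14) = 0.42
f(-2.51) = 1.41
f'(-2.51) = -0.81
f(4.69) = 1.00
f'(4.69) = -0.02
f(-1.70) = 1.01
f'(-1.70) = -0.13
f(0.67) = 2.62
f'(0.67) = 0.78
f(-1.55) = 1.00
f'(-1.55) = 0.02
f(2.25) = 2.78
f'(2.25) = -0.63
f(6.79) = 2.49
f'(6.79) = 0.87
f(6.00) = 1.72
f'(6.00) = 0.96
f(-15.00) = 1.35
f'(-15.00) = -0.76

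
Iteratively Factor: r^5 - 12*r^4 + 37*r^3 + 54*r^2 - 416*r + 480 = (r - 2)*(r^4 - 10*r^3 + 17*r^2 + 88*r - 240) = (r - 4)*(r - 2)*(r^3 - 6*r^2 - 7*r + 60) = (r - 4)*(r - 2)*(r + 3)*(r^2 - 9*r + 20) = (r - 4)^2*(r - 2)*(r + 3)*(r - 5)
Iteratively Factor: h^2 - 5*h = (h)*(h - 5)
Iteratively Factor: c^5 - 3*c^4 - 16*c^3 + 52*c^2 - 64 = (c - 4)*(c^4 + c^3 - 12*c^2 + 4*c + 16) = (c - 4)*(c - 2)*(c^3 + 3*c^2 - 6*c - 8) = (c - 4)*(c - 2)^2*(c^2 + 5*c + 4) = (c - 4)*(c - 2)^2*(c + 1)*(c + 4)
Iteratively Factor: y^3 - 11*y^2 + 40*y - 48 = (y - 3)*(y^2 - 8*y + 16) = (y - 4)*(y - 3)*(y - 4)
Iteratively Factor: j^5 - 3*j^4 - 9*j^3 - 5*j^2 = (j + 1)*(j^4 - 4*j^3 - 5*j^2) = (j - 5)*(j + 1)*(j^3 + j^2) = j*(j - 5)*(j + 1)*(j^2 + j) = j*(j - 5)*(j + 1)^2*(j)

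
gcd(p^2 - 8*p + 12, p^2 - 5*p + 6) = p - 2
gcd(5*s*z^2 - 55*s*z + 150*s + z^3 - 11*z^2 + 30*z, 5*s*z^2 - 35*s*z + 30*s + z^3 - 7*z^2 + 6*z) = 5*s*z - 30*s + z^2 - 6*z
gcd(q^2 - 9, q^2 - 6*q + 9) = q - 3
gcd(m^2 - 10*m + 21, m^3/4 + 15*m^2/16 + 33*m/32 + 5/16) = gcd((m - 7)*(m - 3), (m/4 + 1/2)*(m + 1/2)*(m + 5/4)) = 1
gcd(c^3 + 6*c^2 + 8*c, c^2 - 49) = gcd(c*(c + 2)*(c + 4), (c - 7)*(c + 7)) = 1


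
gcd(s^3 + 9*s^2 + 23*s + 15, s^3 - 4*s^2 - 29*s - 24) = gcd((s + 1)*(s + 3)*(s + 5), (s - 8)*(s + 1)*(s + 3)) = s^2 + 4*s + 3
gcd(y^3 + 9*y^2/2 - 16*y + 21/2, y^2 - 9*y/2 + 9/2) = y - 3/2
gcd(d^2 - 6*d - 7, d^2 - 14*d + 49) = d - 7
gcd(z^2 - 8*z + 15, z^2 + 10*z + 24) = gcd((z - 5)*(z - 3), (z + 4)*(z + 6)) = 1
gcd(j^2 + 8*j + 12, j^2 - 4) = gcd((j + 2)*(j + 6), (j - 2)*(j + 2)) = j + 2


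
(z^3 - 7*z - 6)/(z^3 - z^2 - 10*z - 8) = (z - 3)/(z - 4)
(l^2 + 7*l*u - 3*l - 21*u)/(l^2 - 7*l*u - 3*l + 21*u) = (-l - 7*u)/(-l + 7*u)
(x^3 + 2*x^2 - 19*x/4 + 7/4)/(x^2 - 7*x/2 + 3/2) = (2*x^2 + 5*x - 7)/(2*(x - 3))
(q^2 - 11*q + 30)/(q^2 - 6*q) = (q - 5)/q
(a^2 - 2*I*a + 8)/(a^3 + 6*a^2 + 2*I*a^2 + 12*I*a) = (a - 4*I)/(a*(a + 6))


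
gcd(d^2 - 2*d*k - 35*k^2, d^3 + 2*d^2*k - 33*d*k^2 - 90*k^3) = d + 5*k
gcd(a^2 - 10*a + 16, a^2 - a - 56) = a - 8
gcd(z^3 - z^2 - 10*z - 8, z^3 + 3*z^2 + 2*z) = z^2 + 3*z + 2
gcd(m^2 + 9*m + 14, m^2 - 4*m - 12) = m + 2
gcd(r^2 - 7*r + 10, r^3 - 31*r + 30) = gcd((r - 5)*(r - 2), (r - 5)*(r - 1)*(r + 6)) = r - 5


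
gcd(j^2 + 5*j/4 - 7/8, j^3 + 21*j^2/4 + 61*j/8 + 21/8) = j + 7/4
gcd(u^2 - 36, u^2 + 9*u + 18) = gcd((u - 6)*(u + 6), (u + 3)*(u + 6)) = u + 6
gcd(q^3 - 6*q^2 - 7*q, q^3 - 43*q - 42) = q^2 - 6*q - 7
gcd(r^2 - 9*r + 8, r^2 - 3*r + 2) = r - 1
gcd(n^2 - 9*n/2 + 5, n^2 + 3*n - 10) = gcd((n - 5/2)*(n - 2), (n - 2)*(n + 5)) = n - 2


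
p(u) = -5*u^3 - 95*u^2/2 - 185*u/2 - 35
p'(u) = -15*u^2 - 95*u - 185/2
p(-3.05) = -52.88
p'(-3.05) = 57.71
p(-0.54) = 1.89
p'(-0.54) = -45.57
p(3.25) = -1008.98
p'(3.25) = -559.69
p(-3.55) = -81.55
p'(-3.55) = 55.71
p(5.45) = -2759.39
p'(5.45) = -1055.79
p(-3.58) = -83.22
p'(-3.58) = 55.35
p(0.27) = -63.54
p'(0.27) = -119.24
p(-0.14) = -22.97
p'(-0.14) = -79.49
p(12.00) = -16625.00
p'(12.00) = -3392.50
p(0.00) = -35.00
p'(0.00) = -92.50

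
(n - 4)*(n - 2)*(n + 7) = n^3 + n^2 - 34*n + 56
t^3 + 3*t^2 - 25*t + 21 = (t - 3)*(t - 1)*(t + 7)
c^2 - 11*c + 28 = (c - 7)*(c - 4)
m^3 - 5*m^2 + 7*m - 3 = (m - 3)*(m - 1)^2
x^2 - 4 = (x - 2)*(x + 2)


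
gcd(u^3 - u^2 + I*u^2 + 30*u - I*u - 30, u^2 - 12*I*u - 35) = u - 5*I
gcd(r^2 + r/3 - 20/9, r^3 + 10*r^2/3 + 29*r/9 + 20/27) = r + 5/3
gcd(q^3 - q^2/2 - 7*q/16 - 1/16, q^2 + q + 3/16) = q + 1/4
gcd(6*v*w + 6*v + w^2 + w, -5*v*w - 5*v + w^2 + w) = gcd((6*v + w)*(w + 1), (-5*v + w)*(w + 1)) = w + 1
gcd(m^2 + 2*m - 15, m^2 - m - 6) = m - 3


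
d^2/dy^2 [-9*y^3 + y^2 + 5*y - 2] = 2 - 54*y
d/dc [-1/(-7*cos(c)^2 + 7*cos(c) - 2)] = 7*(2*cos(c) - 1)*sin(c)/(7*cos(c)^2 - 7*cos(c) + 2)^2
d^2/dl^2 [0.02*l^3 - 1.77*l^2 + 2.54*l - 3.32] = 0.12*l - 3.54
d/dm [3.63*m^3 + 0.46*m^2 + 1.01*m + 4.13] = 10.89*m^2 + 0.92*m + 1.01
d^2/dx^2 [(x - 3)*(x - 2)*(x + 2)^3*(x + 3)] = 30*x^4 + 80*x^3 - 108*x^2 - 312*x - 32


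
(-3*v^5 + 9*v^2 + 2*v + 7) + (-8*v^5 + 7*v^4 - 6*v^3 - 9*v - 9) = -11*v^5 + 7*v^4 - 6*v^3 + 9*v^2 - 7*v - 2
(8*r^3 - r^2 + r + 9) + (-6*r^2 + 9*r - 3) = 8*r^3 - 7*r^2 + 10*r + 6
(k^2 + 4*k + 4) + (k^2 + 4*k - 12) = 2*k^2 + 8*k - 8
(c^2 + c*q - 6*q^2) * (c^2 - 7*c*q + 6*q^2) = c^4 - 6*c^3*q - 7*c^2*q^2 + 48*c*q^3 - 36*q^4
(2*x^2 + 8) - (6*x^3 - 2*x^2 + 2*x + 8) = -6*x^3 + 4*x^2 - 2*x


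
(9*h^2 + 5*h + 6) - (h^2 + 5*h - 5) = 8*h^2 + 11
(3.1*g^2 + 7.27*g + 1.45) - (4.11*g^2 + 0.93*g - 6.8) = -1.01*g^2 + 6.34*g + 8.25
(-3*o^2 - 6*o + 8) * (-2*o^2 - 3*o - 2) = 6*o^4 + 21*o^3 + 8*o^2 - 12*o - 16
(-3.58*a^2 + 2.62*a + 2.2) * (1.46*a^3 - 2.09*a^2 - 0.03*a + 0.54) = -5.2268*a^5 + 11.3074*a^4 - 2.1564*a^3 - 6.6098*a^2 + 1.3488*a + 1.188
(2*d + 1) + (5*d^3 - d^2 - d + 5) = 5*d^3 - d^2 + d + 6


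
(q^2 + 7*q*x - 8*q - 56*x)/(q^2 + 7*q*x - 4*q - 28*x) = (q - 8)/(q - 4)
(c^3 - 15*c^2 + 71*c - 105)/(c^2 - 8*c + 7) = (c^2 - 8*c + 15)/(c - 1)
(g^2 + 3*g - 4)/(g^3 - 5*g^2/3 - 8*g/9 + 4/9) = 9*(g^2 + 3*g - 4)/(9*g^3 - 15*g^2 - 8*g + 4)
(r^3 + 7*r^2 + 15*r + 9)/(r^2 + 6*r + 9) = r + 1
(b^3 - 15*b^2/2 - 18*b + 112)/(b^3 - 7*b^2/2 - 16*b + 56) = (b - 8)/(b - 4)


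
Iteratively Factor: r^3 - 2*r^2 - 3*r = (r - 3)*(r^2 + r) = (r - 3)*(r + 1)*(r)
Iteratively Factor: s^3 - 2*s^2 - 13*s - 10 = (s - 5)*(s^2 + 3*s + 2) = (s - 5)*(s + 2)*(s + 1)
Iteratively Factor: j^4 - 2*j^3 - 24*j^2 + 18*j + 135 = (j - 3)*(j^3 + j^2 - 21*j - 45) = (j - 5)*(j - 3)*(j^2 + 6*j + 9) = (j - 5)*(j - 3)*(j + 3)*(j + 3)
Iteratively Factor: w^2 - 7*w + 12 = (w - 3)*(w - 4)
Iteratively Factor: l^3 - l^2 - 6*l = (l - 3)*(l^2 + 2*l) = l*(l - 3)*(l + 2)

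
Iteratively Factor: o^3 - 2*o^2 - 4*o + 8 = (o - 2)*(o^2 - 4) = (o - 2)*(o + 2)*(o - 2)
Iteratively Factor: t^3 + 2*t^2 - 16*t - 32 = (t - 4)*(t^2 + 6*t + 8) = (t - 4)*(t + 2)*(t + 4)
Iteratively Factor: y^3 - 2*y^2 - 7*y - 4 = (y + 1)*(y^2 - 3*y - 4) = (y - 4)*(y + 1)*(y + 1)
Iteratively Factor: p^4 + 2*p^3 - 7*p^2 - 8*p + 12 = (p + 2)*(p^3 - 7*p + 6) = (p - 2)*(p + 2)*(p^2 + 2*p - 3) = (p - 2)*(p - 1)*(p + 2)*(p + 3)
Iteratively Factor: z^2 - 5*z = (z - 5)*(z)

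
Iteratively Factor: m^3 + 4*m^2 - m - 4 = (m - 1)*(m^2 + 5*m + 4) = (m - 1)*(m + 1)*(m + 4)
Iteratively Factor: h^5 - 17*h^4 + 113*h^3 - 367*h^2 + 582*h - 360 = (h - 4)*(h^4 - 13*h^3 + 61*h^2 - 123*h + 90) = (h - 4)*(h - 3)*(h^3 - 10*h^2 + 31*h - 30) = (h - 4)*(h - 3)^2*(h^2 - 7*h + 10) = (h - 4)*(h - 3)^2*(h - 2)*(h - 5)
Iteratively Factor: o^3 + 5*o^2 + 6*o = (o + 2)*(o^2 + 3*o) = o*(o + 2)*(o + 3)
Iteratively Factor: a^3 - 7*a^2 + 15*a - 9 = (a - 1)*(a^2 - 6*a + 9) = (a - 3)*(a - 1)*(a - 3)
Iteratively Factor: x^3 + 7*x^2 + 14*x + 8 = (x + 4)*(x^2 + 3*x + 2) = (x + 1)*(x + 4)*(x + 2)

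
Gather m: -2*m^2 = -2*m^2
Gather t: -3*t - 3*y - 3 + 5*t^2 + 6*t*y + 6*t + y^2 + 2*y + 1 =5*t^2 + t*(6*y + 3) + y^2 - y - 2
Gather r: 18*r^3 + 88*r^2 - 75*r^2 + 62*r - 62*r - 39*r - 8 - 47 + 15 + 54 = 18*r^3 + 13*r^2 - 39*r + 14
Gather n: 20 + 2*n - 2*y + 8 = 2*n - 2*y + 28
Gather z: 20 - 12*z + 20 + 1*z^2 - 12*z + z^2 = 2*z^2 - 24*z + 40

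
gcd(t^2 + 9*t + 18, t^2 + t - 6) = t + 3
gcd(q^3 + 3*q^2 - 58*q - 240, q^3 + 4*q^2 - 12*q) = q + 6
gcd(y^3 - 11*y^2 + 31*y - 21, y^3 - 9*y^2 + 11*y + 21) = y^2 - 10*y + 21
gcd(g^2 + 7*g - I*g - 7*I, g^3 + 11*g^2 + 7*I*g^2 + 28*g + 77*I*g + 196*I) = g + 7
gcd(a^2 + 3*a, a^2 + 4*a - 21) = 1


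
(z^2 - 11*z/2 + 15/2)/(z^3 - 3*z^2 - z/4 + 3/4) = 2*(2*z - 5)/(4*z^2 - 1)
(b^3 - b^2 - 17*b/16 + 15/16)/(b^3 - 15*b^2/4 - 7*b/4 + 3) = (b - 5/4)/(b - 4)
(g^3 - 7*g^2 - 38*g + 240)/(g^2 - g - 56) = (g^2 + g - 30)/(g + 7)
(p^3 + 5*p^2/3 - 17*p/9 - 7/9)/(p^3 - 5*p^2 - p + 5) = (9*p^2 + 24*p + 7)/(9*(p^2 - 4*p - 5))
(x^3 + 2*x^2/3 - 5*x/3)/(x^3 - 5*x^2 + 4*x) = (x + 5/3)/(x - 4)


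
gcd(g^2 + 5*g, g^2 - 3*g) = g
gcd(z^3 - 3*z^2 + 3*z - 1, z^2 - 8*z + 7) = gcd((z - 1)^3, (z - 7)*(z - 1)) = z - 1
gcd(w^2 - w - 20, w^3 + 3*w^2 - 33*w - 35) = w - 5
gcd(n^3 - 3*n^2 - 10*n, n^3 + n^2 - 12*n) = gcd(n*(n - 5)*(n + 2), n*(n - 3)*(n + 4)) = n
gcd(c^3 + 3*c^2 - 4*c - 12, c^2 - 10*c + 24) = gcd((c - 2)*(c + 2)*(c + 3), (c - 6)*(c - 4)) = 1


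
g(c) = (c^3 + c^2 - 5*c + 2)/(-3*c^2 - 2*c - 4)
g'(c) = (6*c + 2)*(c^3 + c^2 - 5*c + 2)/(-3*c^2 - 2*c - 4)^2 + (3*c^2 + 2*c - 5)/(-3*c^2 - 2*c - 4)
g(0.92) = 0.12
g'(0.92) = -0.03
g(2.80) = -0.54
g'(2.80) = -0.42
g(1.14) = 0.09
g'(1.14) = -0.19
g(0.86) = 0.12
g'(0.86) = 0.03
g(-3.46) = 0.31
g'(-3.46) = -0.55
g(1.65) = -0.06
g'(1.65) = -0.37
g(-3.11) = 0.11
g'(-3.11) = -0.60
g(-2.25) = -0.47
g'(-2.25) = -0.76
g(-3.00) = 0.04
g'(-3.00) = -0.61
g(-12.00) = 3.69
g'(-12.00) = -0.35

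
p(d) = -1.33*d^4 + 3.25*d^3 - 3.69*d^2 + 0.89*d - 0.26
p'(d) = -5.32*d^3 + 9.75*d^2 - 7.38*d + 0.89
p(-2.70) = -164.21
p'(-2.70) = 196.61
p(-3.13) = -266.51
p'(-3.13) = 282.64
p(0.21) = -0.21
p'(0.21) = -0.28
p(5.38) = -710.43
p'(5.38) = -585.04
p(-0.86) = -6.55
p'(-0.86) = 17.83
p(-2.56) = -138.37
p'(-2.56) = 172.94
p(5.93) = -1091.66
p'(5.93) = -809.38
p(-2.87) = -200.27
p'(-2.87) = 228.14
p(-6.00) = -2564.12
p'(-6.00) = 1545.29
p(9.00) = -6648.02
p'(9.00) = -3154.06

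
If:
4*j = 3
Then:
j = 3/4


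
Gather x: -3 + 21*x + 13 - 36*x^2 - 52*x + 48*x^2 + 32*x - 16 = 12*x^2 + x - 6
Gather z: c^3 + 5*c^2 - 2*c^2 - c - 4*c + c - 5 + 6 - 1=c^3 + 3*c^2 - 4*c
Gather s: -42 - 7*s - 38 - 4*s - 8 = -11*s - 88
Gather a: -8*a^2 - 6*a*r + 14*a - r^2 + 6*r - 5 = -8*a^2 + a*(14 - 6*r) - r^2 + 6*r - 5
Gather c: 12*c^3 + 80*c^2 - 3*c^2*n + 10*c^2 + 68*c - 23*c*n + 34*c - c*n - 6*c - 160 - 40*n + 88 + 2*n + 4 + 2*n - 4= 12*c^3 + c^2*(90 - 3*n) + c*(96 - 24*n) - 36*n - 72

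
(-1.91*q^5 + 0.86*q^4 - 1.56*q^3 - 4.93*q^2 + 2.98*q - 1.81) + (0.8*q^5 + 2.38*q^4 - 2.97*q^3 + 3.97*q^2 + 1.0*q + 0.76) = -1.11*q^5 + 3.24*q^4 - 4.53*q^3 - 0.96*q^2 + 3.98*q - 1.05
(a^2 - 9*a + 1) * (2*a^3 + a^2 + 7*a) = 2*a^5 - 17*a^4 - 62*a^2 + 7*a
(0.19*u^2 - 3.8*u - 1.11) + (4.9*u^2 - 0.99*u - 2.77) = 5.09*u^2 - 4.79*u - 3.88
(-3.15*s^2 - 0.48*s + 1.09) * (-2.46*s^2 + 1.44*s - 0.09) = 7.749*s^4 - 3.3552*s^3 - 3.0891*s^2 + 1.6128*s - 0.0981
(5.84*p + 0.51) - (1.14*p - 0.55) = 4.7*p + 1.06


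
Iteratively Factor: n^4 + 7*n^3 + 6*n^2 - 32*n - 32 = (n + 4)*(n^3 + 3*n^2 - 6*n - 8) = (n + 1)*(n + 4)*(n^2 + 2*n - 8) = (n + 1)*(n + 4)^2*(n - 2)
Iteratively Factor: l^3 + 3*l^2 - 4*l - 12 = (l + 3)*(l^2 - 4) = (l - 2)*(l + 3)*(l + 2)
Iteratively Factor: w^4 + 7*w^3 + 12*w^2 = (w + 3)*(w^3 + 4*w^2) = w*(w + 3)*(w^2 + 4*w) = w*(w + 3)*(w + 4)*(w)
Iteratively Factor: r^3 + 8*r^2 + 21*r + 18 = (r + 3)*(r^2 + 5*r + 6) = (r + 3)^2*(r + 2)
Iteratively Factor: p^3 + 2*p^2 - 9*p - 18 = (p + 2)*(p^2 - 9) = (p - 3)*(p + 2)*(p + 3)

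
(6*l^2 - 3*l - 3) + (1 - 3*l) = 6*l^2 - 6*l - 2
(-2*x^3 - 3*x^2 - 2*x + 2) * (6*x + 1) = -12*x^4 - 20*x^3 - 15*x^2 + 10*x + 2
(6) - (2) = 4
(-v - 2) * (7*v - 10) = -7*v^2 - 4*v + 20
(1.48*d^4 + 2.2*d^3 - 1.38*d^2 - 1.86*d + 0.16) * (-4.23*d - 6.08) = -6.2604*d^5 - 18.3044*d^4 - 7.5386*d^3 + 16.2582*d^2 + 10.632*d - 0.9728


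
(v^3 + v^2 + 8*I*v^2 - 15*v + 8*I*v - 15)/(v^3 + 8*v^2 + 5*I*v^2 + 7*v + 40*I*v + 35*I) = (v + 3*I)/(v + 7)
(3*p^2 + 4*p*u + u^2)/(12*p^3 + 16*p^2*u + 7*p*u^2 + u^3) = (p + u)/(4*p^2 + 4*p*u + u^2)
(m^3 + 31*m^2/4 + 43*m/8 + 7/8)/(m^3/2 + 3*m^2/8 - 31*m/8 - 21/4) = (8*m^3 + 62*m^2 + 43*m + 7)/(4*m^3 + 3*m^2 - 31*m - 42)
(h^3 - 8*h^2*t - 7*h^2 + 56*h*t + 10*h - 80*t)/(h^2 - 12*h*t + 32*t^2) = (-h^2 + 7*h - 10)/(-h + 4*t)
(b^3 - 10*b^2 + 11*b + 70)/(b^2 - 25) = (b^2 - 5*b - 14)/(b + 5)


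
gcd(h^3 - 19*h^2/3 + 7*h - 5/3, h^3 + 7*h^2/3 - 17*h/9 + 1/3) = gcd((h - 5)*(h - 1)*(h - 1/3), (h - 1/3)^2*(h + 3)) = h - 1/3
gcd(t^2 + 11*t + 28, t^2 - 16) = t + 4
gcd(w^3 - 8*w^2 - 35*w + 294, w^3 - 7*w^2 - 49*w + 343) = w^2 - 14*w + 49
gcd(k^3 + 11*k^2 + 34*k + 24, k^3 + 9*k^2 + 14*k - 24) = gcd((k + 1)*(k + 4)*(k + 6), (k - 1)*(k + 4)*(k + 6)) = k^2 + 10*k + 24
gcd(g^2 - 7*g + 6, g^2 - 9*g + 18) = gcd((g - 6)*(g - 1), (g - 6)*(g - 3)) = g - 6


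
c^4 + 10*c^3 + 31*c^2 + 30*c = c*(c + 2)*(c + 3)*(c + 5)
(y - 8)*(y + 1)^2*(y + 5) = y^4 - y^3 - 45*y^2 - 83*y - 40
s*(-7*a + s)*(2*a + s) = -14*a^2*s - 5*a*s^2 + s^3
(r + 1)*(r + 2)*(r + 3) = r^3 + 6*r^2 + 11*r + 6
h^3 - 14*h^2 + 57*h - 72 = (h - 8)*(h - 3)^2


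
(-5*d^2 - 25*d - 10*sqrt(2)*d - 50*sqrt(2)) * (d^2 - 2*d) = -5*d^4 - 15*d^3 - 10*sqrt(2)*d^3 - 30*sqrt(2)*d^2 + 50*d^2 + 100*sqrt(2)*d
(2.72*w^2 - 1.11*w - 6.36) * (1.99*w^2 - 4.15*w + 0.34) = 5.4128*w^4 - 13.4969*w^3 - 7.1251*w^2 + 26.0166*w - 2.1624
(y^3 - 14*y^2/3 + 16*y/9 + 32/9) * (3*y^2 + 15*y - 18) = 3*y^5 + y^4 - 248*y^3/3 + 364*y^2/3 + 64*y/3 - 64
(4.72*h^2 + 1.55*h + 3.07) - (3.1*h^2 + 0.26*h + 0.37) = 1.62*h^2 + 1.29*h + 2.7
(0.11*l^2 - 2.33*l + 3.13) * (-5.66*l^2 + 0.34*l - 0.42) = -0.6226*l^4 + 13.2252*l^3 - 18.5542*l^2 + 2.0428*l - 1.3146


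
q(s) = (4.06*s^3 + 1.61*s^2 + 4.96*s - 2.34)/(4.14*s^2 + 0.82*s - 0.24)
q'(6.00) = 0.95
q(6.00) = 6.26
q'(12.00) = 0.97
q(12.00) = 12.06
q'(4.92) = 0.94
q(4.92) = 5.24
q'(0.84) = 1.15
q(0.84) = 1.59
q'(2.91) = 0.89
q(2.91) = 3.38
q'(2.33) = 0.86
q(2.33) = 2.87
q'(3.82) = 0.92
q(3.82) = 4.21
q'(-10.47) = 0.97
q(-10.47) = -10.20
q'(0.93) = 1.00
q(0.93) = 1.69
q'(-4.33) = 0.89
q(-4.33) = -4.38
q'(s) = (-8.28*s - 0.82)*(4.06*s^3 + 1.61*s^2 + 4.96*s - 2.34)/(4.14*s^2 + 0.82*s - 0.24)^2 + (12.18*s^2 + 3.22*s + 4.96)/(4.14*s^2 + 0.82*s - 0.24)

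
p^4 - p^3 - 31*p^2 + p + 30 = (p - 6)*(p - 1)*(p + 1)*(p + 5)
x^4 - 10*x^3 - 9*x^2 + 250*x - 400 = (x - 8)*(x - 5)*(x - 2)*(x + 5)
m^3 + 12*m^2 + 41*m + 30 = (m + 1)*(m + 5)*(m + 6)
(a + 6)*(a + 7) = a^2 + 13*a + 42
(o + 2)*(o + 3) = o^2 + 5*o + 6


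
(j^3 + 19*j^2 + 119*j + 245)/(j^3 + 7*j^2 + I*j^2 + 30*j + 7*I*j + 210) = (j^2 + 12*j + 35)/(j^2 + I*j + 30)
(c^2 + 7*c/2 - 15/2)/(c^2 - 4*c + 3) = (2*c^2 + 7*c - 15)/(2*(c^2 - 4*c + 3))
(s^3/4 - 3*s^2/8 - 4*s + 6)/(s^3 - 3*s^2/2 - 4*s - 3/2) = (-2*s^3 + 3*s^2 + 32*s - 48)/(4*(-2*s^3 + 3*s^2 + 8*s + 3))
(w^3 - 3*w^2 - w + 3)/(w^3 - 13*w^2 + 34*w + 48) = (w^2 - 4*w + 3)/(w^2 - 14*w + 48)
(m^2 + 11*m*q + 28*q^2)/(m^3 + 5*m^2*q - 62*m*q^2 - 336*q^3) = (-m - 4*q)/(-m^2 + 2*m*q + 48*q^2)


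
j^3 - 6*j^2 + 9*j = j*(j - 3)^2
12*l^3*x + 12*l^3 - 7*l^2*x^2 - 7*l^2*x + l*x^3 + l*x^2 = (-4*l + x)*(-3*l + x)*(l*x + l)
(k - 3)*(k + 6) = k^2 + 3*k - 18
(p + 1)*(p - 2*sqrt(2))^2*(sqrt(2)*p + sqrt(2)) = sqrt(2)*p^4 - 8*p^3 + 2*sqrt(2)*p^3 - 16*p^2 + 9*sqrt(2)*p^2 - 8*p + 16*sqrt(2)*p + 8*sqrt(2)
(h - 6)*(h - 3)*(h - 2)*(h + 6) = h^4 - 5*h^3 - 30*h^2 + 180*h - 216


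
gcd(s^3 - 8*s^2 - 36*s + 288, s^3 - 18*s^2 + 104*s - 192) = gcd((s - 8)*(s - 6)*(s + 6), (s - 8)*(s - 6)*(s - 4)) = s^2 - 14*s + 48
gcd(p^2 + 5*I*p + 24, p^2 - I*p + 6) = p - 3*I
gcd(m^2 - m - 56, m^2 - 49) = m + 7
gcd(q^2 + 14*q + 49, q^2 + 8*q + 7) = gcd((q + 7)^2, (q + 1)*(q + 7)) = q + 7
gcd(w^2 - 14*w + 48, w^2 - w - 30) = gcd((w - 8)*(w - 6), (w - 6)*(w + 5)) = w - 6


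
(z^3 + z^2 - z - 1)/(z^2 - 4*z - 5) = (z^2 - 1)/(z - 5)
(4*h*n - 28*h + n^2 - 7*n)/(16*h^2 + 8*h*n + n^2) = (n - 7)/(4*h + n)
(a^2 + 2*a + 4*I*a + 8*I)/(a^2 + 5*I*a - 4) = (a + 2)/(a + I)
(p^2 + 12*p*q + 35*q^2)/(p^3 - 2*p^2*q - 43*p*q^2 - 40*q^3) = (p + 7*q)/(p^2 - 7*p*q - 8*q^2)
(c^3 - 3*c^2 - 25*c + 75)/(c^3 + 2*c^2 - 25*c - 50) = (c - 3)/(c + 2)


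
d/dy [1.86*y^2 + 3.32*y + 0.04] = 3.72*y + 3.32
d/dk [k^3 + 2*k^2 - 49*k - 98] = 3*k^2 + 4*k - 49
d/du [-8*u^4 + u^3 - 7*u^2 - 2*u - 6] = -32*u^3 + 3*u^2 - 14*u - 2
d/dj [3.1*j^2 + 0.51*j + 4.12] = 6.2*j + 0.51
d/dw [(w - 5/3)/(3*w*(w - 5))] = (-3*w^2 + 10*w - 25)/(9*w^2*(w^2 - 10*w + 25))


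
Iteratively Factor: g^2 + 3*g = (g)*(g + 3)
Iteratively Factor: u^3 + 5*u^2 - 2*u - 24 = (u + 3)*(u^2 + 2*u - 8) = (u - 2)*(u + 3)*(u + 4)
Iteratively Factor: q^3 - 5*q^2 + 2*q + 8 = (q - 4)*(q^2 - q - 2) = (q - 4)*(q - 2)*(q + 1)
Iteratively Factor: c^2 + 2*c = (c)*(c + 2)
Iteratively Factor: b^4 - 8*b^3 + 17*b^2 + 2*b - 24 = (b - 3)*(b^3 - 5*b^2 + 2*b + 8) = (b - 4)*(b - 3)*(b^2 - b - 2) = (b - 4)*(b - 3)*(b + 1)*(b - 2)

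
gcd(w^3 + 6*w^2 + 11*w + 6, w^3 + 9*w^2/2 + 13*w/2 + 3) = w^2 + 3*w + 2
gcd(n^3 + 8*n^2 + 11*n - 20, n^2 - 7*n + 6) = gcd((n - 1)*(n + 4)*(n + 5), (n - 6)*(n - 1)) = n - 1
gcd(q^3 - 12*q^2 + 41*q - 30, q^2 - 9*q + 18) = q - 6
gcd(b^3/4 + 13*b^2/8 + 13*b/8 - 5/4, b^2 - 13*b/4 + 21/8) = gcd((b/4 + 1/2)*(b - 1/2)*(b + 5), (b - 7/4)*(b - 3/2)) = 1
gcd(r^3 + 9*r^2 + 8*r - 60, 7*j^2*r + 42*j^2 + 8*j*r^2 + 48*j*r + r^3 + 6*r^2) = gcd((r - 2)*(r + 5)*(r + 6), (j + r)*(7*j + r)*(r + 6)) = r + 6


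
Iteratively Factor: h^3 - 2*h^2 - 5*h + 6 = (h - 3)*(h^2 + h - 2) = (h - 3)*(h - 1)*(h + 2)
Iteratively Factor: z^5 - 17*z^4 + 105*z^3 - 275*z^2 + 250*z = (z)*(z^4 - 17*z^3 + 105*z^2 - 275*z + 250) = z*(z - 5)*(z^3 - 12*z^2 + 45*z - 50) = z*(z - 5)^2*(z^2 - 7*z + 10) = z*(z - 5)^3*(z - 2)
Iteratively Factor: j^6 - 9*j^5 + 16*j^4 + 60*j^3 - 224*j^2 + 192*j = (j + 3)*(j^5 - 12*j^4 + 52*j^3 - 96*j^2 + 64*j) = (j - 4)*(j + 3)*(j^4 - 8*j^3 + 20*j^2 - 16*j) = (j - 4)*(j - 2)*(j + 3)*(j^3 - 6*j^2 + 8*j) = (j - 4)^2*(j - 2)*(j + 3)*(j^2 - 2*j) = j*(j - 4)^2*(j - 2)*(j + 3)*(j - 2)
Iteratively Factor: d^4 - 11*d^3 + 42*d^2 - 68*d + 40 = (d - 2)*(d^3 - 9*d^2 + 24*d - 20) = (d - 2)^2*(d^2 - 7*d + 10) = (d - 2)^3*(d - 5)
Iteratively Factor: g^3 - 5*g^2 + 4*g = (g - 1)*(g^2 - 4*g) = (g - 4)*(g - 1)*(g)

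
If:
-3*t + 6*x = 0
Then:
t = 2*x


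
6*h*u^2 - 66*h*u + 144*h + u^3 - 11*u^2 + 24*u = (6*h + u)*(u - 8)*(u - 3)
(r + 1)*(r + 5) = r^2 + 6*r + 5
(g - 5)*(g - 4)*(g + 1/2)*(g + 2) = g^4 - 13*g^3/2 - 3*g^2/2 + 41*g + 20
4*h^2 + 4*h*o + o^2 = (2*h + o)^2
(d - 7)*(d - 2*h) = d^2 - 2*d*h - 7*d + 14*h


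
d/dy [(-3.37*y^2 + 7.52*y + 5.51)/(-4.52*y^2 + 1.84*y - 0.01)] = (27.7896*y^2 + 49.8778*y - 10.2136)/(20.4304*y^4 - 16.6336*y^3 + 3.476*y^2 - 0.0368*y + 0.0001)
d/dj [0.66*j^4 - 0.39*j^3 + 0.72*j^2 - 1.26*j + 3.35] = 2.64*j^3 - 1.17*j^2 + 1.44*j - 1.26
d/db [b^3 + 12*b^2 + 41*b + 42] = 3*b^2 + 24*b + 41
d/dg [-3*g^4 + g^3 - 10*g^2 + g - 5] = -12*g^3 + 3*g^2 - 20*g + 1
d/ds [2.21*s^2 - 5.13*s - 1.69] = 4.42*s - 5.13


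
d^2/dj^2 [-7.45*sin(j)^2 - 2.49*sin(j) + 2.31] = 2.49*sin(j) - 14.9*cos(2*j)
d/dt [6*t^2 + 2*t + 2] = 12*t + 2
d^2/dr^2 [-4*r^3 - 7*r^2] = -24*r - 14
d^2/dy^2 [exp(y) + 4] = exp(y)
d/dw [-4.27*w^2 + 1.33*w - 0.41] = 1.33 - 8.54*w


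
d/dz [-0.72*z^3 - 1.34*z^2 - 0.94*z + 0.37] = -2.16*z^2 - 2.68*z - 0.94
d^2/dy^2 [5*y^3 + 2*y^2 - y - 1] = 30*y + 4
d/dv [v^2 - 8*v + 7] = 2*v - 8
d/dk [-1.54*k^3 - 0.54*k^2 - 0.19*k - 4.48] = -4.62*k^2 - 1.08*k - 0.19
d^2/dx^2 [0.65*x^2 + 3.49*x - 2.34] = 1.30000000000000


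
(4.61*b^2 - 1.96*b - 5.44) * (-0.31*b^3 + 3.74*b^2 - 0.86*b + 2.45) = -1.4291*b^5 + 17.849*b^4 - 9.6086*b^3 - 7.3655*b^2 - 0.123600000000001*b - 13.328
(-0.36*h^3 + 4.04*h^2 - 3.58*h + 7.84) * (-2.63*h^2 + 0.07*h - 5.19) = 0.9468*h^5 - 10.6504*h^4 + 11.5666*h^3 - 41.8374*h^2 + 19.129*h - 40.6896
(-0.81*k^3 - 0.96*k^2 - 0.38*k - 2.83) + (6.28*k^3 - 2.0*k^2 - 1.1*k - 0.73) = 5.47*k^3 - 2.96*k^2 - 1.48*k - 3.56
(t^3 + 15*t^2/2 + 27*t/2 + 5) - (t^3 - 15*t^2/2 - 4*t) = 15*t^2 + 35*t/2 + 5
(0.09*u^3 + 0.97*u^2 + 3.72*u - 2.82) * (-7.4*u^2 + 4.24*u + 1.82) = -0.666*u^5 - 6.7964*u^4 - 23.2514*u^3 + 38.4062*u^2 - 5.1864*u - 5.1324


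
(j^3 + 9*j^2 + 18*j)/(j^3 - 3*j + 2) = j*(j^2 + 9*j + 18)/(j^3 - 3*j + 2)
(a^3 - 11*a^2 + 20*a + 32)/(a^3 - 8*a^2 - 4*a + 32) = (a^2 - 3*a - 4)/(a^2 - 4)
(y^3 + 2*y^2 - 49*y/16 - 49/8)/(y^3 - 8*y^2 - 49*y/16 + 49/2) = (y + 2)/(y - 8)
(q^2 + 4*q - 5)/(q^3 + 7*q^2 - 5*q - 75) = (q - 1)/(q^2 + 2*q - 15)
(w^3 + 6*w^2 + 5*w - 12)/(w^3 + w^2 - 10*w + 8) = (w + 3)/(w - 2)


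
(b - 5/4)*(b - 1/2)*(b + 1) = b^3 - 3*b^2/4 - 9*b/8 + 5/8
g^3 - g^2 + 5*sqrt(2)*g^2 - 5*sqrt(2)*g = g*(g - 1)*(g + 5*sqrt(2))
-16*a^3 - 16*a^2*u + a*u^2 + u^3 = (-4*a + u)*(a + u)*(4*a + u)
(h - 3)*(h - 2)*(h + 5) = h^3 - 19*h + 30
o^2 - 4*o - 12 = (o - 6)*(o + 2)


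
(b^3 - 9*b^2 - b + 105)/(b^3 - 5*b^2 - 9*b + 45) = (b - 7)/(b - 3)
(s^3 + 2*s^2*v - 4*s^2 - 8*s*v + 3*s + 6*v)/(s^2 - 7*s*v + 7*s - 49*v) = (s^3 + 2*s^2*v - 4*s^2 - 8*s*v + 3*s + 6*v)/(s^2 - 7*s*v + 7*s - 49*v)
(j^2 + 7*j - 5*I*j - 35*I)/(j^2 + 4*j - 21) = (j - 5*I)/(j - 3)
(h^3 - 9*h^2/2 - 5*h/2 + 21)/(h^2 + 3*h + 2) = (2*h^2 - 13*h + 21)/(2*(h + 1))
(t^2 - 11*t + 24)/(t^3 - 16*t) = (t^2 - 11*t + 24)/(t*(t^2 - 16))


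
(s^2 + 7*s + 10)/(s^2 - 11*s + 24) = (s^2 + 7*s + 10)/(s^2 - 11*s + 24)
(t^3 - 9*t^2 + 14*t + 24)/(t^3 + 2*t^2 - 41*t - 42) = (t - 4)/(t + 7)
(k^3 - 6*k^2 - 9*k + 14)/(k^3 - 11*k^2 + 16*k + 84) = (k - 1)/(k - 6)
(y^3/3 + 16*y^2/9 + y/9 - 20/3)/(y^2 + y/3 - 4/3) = (3*y^3 + 16*y^2 + y - 60)/(3*(3*y^2 + y - 4))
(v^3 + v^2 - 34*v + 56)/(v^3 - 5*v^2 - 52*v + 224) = (v - 2)/(v - 8)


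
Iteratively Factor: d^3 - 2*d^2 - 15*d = (d - 5)*(d^2 + 3*d) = d*(d - 5)*(d + 3)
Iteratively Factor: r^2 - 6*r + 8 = (r - 4)*(r - 2)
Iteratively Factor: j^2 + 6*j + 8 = (j + 2)*(j + 4)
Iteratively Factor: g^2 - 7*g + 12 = (g - 4)*(g - 3)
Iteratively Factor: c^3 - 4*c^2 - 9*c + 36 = (c - 3)*(c^2 - c - 12) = (c - 3)*(c + 3)*(c - 4)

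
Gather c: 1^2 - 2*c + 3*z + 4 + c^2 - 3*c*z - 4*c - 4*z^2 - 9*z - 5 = c^2 + c*(-3*z - 6) - 4*z^2 - 6*z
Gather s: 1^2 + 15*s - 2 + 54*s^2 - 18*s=54*s^2 - 3*s - 1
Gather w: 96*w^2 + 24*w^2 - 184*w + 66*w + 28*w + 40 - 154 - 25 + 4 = 120*w^2 - 90*w - 135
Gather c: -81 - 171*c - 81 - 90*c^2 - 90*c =-90*c^2 - 261*c - 162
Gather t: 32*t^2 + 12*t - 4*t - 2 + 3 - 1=32*t^2 + 8*t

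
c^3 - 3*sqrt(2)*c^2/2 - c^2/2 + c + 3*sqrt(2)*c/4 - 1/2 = (c - 1/2)*(c - sqrt(2))*(c - sqrt(2)/2)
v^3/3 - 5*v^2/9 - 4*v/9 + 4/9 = (v/3 + 1/3)*(v - 2)*(v - 2/3)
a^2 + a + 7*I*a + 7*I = (a + 1)*(a + 7*I)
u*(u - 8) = u^2 - 8*u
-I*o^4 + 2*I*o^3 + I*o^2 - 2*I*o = o*(o - 2)*(o - 1)*(-I*o - I)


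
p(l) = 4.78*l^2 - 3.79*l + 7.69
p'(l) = 9.56*l - 3.79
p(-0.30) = 9.26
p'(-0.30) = -6.66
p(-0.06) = 7.93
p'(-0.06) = -4.36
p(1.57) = 13.52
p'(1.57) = 11.22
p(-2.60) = 49.86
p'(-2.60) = -28.65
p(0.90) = 8.15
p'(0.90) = 4.81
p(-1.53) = 24.68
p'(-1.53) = -18.42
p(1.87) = 17.32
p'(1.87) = 14.09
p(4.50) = 87.43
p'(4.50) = 39.23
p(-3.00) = 62.08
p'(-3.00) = -32.47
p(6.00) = 157.03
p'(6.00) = 53.57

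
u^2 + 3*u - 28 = (u - 4)*(u + 7)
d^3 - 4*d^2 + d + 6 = (d - 3)*(d - 2)*(d + 1)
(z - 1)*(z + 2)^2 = z^3 + 3*z^2 - 4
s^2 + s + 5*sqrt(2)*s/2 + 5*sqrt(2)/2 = (s + 1)*(s + 5*sqrt(2)/2)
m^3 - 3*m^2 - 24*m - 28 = (m - 7)*(m + 2)^2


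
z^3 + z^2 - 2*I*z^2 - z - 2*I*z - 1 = (z + 1)*(z - I)^2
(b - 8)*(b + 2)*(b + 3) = b^3 - 3*b^2 - 34*b - 48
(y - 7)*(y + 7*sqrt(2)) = y^2 - 7*y + 7*sqrt(2)*y - 49*sqrt(2)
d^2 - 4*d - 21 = (d - 7)*(d + 3)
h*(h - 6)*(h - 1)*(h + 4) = h^4 - 3*h^3 - 22*h^2 + 24*h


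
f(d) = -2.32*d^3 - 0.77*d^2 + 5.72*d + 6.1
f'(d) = -6.96*d^2 - 1.54*d + 5.72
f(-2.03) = 10.72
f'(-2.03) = -19.84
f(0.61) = 8.78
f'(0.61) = 2.19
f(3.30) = -66.78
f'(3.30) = -75.16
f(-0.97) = 1.94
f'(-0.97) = 0.67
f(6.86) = -739.86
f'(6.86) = -332.38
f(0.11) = 6.72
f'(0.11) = 5.47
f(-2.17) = 13.77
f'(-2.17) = -23.71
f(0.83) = 8.99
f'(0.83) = -0.35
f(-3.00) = 44.65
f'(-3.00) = -52.30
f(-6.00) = 445.18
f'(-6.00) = -235.60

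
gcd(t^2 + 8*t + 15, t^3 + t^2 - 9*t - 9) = t + 3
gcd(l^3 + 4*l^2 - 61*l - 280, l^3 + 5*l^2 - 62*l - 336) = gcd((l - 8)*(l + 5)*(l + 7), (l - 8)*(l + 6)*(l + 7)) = l^2 - l - 56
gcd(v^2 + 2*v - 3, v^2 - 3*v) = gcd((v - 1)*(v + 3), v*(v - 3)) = 1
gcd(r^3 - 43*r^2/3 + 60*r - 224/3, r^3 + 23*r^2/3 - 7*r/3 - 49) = r - 7/3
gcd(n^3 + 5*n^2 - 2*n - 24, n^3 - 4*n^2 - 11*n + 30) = n^2 + n - 6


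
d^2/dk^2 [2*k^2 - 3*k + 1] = 4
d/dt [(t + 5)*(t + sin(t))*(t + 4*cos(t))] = -(t + 5)*(t + sin(t))*(4*sin(t) - 1) + (t + 5)*(t + 4*cos(t))*(cos(t) + 1) + (t + sin(t))*(t + 4*cos(t))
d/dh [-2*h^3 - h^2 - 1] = 2*h*(-3*h - 1)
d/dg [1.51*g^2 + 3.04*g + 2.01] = 3.02*g + 3.04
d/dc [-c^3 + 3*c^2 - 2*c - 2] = -3*c^2 + 6*c - 2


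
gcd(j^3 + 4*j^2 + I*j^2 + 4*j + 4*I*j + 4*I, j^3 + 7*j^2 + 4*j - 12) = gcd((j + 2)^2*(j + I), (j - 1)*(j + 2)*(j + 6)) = j + 2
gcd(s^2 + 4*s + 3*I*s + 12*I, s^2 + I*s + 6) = s + 3*I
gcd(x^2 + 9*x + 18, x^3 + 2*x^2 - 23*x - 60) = x + 3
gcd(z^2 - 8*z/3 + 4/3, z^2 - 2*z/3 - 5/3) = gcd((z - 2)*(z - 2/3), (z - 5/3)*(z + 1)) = 1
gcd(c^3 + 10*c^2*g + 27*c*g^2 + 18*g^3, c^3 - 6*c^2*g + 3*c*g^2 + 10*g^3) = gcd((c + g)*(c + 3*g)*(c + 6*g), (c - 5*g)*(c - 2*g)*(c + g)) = c + g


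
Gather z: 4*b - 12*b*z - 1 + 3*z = 4*b + z*(3 - 12*b) - 1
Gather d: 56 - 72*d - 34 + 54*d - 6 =16 - 18*d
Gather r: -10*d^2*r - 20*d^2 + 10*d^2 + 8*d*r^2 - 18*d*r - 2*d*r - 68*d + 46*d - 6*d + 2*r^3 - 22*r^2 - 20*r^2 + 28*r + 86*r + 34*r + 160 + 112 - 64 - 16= -10*d^2 - 28*d + 2*r^3 + r^2*(8*d - 42) + r*(-10*d^2 - 20*d + 148) + 192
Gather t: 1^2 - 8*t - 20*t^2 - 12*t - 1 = -20*t^2 - 20*t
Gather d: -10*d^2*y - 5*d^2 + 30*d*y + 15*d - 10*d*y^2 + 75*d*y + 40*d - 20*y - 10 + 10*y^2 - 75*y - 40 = d^2*(-10*y - 5) + d*(-10*y^2 + 105*y + 55) + 10*y^2 - 95*y - 50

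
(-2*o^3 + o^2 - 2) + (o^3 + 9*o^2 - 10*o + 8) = -o^3 + 10*o^2 - 10*o + 6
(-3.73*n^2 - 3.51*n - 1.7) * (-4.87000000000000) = 18.1651*n^2 + 17.0937*n + 8.279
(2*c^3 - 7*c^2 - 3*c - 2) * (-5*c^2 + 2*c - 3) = -10*c^5 + 39*c^4 - 5*c^3 + 25*c^2 + 5*c + 6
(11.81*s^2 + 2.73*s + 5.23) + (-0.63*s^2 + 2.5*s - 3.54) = 11.18*s^2 + 5.23*s + 1.69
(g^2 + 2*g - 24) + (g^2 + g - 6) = 2*g^2 + 3*g - 30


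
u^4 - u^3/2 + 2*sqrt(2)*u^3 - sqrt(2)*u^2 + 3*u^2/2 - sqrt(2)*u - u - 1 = (u - 1)*(u + 1/2)*(u + sqrt(2))^2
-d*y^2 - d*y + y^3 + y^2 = y*(-d + y)*(y + 1)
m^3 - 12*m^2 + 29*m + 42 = (m - 7)*(m - 6)*(m + 1)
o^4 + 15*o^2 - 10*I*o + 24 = (o - 3*I)*(o - 2*I)*(o + I)*(o + 4*I)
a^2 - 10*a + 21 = (a - 7)*(a - 3)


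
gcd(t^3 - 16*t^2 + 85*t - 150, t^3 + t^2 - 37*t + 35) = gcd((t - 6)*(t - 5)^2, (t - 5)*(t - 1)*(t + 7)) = t - 5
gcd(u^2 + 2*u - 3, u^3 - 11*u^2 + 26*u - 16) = u - 1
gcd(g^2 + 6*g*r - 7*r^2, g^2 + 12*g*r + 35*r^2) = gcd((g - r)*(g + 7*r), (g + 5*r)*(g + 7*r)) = g + 7*r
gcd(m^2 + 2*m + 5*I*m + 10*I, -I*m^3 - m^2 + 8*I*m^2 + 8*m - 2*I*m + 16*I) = 1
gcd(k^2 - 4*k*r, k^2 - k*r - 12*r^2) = -k + 4*r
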